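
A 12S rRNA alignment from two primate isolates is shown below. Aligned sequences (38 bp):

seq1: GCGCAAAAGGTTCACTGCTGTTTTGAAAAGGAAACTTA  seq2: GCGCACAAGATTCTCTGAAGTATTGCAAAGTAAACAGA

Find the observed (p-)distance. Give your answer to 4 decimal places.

0.2632

The sequences differ at 10 of 38 positions (sites 6, 10, 14, 18, 19, 22, 26, 31, 36, 37).
p = 10/38 = 0.263157… ≈ 0.2632 (to 4 d.p.).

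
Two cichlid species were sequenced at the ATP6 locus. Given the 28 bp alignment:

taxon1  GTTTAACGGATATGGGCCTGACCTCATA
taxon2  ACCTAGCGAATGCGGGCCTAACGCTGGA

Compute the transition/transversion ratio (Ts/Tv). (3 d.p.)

5.500

Transitions are A↔G and C↔T; transversions are all other mismatches.
Transitions: 11. Transversions: 2.
R = 11/2 = 5.500.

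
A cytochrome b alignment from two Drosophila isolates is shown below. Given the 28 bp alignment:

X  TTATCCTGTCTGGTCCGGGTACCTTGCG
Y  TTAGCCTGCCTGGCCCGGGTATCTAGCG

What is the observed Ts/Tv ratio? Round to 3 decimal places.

Transitions are A↔G and C↔T; transversions are all other mismatches.
Transitions: 3. Transversions: 2.
R = 3/2 = 1.500.

1.500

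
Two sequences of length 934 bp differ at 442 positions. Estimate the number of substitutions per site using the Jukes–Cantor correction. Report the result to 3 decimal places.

0.748

p = 442/934 ≈ 0.473233.
d = −(3/4) ln(1 − 4p/3) = −0.75 ln(1 − 0.630977) = −0.75 ln(0.369023)
  = −0.75 × (-0.996896) = 0.747672 substitutions/site.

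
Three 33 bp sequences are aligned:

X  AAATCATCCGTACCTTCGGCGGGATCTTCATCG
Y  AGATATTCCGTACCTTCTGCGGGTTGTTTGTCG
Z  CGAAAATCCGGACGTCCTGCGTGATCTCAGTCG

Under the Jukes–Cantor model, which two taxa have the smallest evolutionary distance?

X and Y

X–Y: 8/33 differ, p = 0.242, d = 0.293.
X–Z: 12/33 differ, p = 0.364, d = 0.497.
Y–Z: 11/33 differ, p = 0.333, d = 0.441.
The smallest distance is between X and Y.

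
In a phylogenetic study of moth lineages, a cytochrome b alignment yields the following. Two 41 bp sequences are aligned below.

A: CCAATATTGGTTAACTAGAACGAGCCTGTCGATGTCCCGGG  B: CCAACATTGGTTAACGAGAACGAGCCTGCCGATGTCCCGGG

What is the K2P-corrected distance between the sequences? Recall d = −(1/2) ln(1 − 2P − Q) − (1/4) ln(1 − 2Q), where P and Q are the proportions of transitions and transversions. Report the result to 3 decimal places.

Of 41 sites, 2 differences are transitions and 1 are transversions, so P = 2/41 ≈ 0.04878 and Q = 1/41 ≈ 0.02439.
Under the Kimura two-parameter model, d = −½ ln(1 − 2P − Q) − ¼ ln(1 − 2Q).
1 − 2P − Q = 0.87805, giving −½ ln(0.87805) = 0.065026.
1 − 2Q = 0.95122, giving −¼ ln(0.95122) = 0.012502.
d = 0.065026 + 0.012502 = 0.077528.

0.078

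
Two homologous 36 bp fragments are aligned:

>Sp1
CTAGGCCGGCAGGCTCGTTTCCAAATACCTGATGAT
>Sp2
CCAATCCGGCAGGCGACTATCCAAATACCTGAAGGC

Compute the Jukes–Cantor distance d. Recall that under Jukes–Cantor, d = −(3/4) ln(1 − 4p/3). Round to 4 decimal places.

The sequences differ at 10 of 36 sites (2, 4, 5, 15, 16, 17, 19, 33, 35, 36), so p = 10/36 ≈ 0.277778.
d = −(3/4) ln(1 − 4p/3) = −0.75 ln(1 − 0.370371) = −0.75 ln(0.629629)
  = −0.75 × (-0.462625) = 0.346969 substitutions/site.

0.3470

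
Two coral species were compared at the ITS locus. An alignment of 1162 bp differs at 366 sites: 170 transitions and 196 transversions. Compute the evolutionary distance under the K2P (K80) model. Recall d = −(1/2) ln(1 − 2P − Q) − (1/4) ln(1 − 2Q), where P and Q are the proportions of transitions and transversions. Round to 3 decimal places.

0.412

P = 170/1162 ≈ 0.146299 and Q = 196/1162 ≈ 0.168675.
Under the Kimura two-parameter model, d = −½ ln(1 − 2P − Q) − ¼ ln(1 − 2Q).
1 − 2P − Q = 0.538727, giving −½ ln(0.538727) = 0.309273.
1 − 2Q = 0.66265, giving −¼ ln(0.66265) = 0.102877.
d = 0.309273 + 0.102877 = 0.412150.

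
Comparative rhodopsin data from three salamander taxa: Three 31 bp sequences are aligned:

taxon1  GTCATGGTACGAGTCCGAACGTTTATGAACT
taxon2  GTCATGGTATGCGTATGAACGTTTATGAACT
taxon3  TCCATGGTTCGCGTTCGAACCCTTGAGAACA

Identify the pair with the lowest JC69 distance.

taxon1–taxon2: 4/31 differ, p = 0.129, d = 0.142.
taxon1–taxon3: 10/31 differ, p = 0.323, d = 0.422.
taxon2–taxon3: 11/31 differ, p = 0.355, d = 0.481.
The smallest distance is between taxon1 and taxon2.

taxon1 and taxon2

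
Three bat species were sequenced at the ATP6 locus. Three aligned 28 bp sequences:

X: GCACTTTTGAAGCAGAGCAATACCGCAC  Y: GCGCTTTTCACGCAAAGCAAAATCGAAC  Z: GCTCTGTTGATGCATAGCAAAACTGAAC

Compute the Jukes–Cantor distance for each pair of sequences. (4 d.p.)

d(X,Y) = 0.3041, d(X,Z) = 0.3041, d(Y,Z) = 0.3041

X–Y: 7/28 sites differ → p = 0.25, d = −0.75 ln(1 − 0.333333) = 0.304098 ≈ 0.3041.
X–Z: 7/28 sites differ → p = 0.25, d = −0.75 ln(1 − 0.333333) = 0.304098 ≈ 0.3041.
Y–Z: 7/28 sites differ → p = 0.25, d = −0.75 ln(1 − 0.333333) = 0.304098 ≈ 0.3041.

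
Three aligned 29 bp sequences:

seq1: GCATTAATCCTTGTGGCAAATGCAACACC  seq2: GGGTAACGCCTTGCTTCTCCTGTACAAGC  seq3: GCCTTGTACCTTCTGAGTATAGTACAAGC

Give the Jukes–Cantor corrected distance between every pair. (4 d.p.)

seq1–seq2: 15/29 sites differ → p ≈ 0.517241, d = −0.75 ln(1 − 0.689655) = 0.877553 ≈ 0.8776.
seq1–seq3: 14/29 sites differ → p ≈ 0.482759, d = −0.75 ln(1 − 0.643679) = 0.773942 ≈ 0.7739.
seq2–seq3: 14/29 sites differ → p ≈ 0.482759, d = −0.75 ln(1 − 0.643679) = 0.773942 ≈ 0.7739.

d(seq1,seq2) = 0.8776, d(seq1,seq3) = 0.7739, d(seq2,seq3) = 0.7739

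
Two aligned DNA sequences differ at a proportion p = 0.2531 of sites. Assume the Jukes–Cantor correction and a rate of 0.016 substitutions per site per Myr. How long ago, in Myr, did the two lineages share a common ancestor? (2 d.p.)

9.65

d = −(3/4) ln(1 − 4p/3) = −0.75 ln(1 − 0.337467) = −0.75 ln(0.662533)
  = −0.75 × (-0.411685) = 0.308764 substitutions/site.
Under a molecular clock d = 2μt, so t = d/(2μ) = 0.308764 / (2 × 0.016) = 9.65 Myr.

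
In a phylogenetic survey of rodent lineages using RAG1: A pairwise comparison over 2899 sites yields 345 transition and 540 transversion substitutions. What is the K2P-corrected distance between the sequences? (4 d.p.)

P = 345/2899 ≈ 0.119007 and Q = 540/2899 ≈ 0.186271.
Under the Kimura two-parameter model, d = −½ ln(1 − 2P − Q) − ¼ ln(1 − 2Q).
1 − 2P − Q = 0.575715, giving −½ ln(0.575715) = 0.276071.
1 − 2Q = 0.627458, giving −¼ ln(0.627458) = 0.116520.
d = 0.276071 + 0.116520 = 0.392591.

0.3926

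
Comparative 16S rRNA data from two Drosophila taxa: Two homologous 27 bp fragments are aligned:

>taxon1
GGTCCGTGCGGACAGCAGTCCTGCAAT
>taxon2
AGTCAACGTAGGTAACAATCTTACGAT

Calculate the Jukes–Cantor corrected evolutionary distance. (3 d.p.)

The sequences differ at 13 of 27 sites, so p = 13/27 ≈ 0.481481.
d = −(3/4) ln(1 − 4p/3) = −0.75 ln(1 − 0.641975) = −0.75 ln(0.358025)
  = −0.75 × (-1.027152) = 0.770364 substitutions/site.

0.770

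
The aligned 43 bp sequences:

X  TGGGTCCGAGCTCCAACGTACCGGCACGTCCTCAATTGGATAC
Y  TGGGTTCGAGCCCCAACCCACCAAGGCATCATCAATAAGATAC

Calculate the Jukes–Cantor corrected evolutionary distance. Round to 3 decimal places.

0.349

The sequences differ at 12 of 43 sites, so p = 12/43 ≈ 0.27907.
d = −(3/4) ln(1 − 4p/3) = −0.75 ln(1 − 0.372093) = −0.75 ln(0.627907)
  = −0.75 × (-0.465363) = 0.349022 substitutions/site.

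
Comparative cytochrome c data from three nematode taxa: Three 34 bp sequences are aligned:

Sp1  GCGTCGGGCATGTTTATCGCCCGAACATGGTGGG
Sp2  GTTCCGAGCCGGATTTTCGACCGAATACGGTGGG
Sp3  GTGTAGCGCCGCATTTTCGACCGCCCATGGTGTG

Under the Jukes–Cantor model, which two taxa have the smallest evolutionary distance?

Sp1–Sp2: 11/34 differ, p = 0.324, d = 0.423.
Sp1–Sp3: 12/34 differ, p = 0.353, d = 0.477.
Sp2–Sp3: 10/34 differ, p = 0.294, d = 0.373.
The smallest distance is between Sp2 and Sp3.

Sp2 and Sp3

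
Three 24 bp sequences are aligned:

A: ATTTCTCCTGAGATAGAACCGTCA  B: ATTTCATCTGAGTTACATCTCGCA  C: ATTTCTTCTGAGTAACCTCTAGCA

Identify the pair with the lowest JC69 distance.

B and C

A–B: 8/24 differ, p = 0.333, d = 0.441.
A–C: 9/24 differ, p = 0.375, d = 0.520.
B–C: 4/24 differ, p = 0.167, d = 0.188.
The smallest distance is between B and C.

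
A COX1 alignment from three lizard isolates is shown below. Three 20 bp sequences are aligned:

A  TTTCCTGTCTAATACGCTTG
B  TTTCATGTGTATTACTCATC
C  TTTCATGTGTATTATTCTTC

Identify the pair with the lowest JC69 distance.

B and C

A–B: 6/20 differ, p = 0.300, d = 0.383.
A–C: 6/20 differ, p = 0.300, d = 0.383.
B–C: 2/20 differ, p = 0.100, d = 0.107.
The smallest distance is between B and C.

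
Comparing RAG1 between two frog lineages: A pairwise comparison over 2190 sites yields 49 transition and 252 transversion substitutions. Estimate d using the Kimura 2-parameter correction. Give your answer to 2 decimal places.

P = 49/2190 ≈ 0.022374 and Q = 252/2190 ≈ 0.115068.
Under the Kimura two-parameter model, d = −½ ln(1 − 2P − Q) − ¼ ln(1 − 2Q).
1 − 2P − Q = 0.840184, giving −½ ln(0.840184) = 0.087067.
1 − 2Q = 0.769864, giving −¼ ln(0.769864) = 0.065385.
d = 0.087067 + 0.065385 = 0.152452.

0.15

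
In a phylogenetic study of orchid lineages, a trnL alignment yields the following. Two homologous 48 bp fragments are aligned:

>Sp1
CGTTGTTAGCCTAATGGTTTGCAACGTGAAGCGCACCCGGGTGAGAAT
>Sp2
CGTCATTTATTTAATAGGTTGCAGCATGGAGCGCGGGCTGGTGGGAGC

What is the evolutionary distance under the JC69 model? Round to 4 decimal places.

0.5199

The sequences differ at 18 of 48 sites, so p = 18/48 = 0.375.
d = −(3/4) ln(1 − 4p/3) = −0.75 ln(1 − 0.5) = −0.75 ln(0.5)
  = −0.75 × (-0.693147) = 0.519860 substitutions/site.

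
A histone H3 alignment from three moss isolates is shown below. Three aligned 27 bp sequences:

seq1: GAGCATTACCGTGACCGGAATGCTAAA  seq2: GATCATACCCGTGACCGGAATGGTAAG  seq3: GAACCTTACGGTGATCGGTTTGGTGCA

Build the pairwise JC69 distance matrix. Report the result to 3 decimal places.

seq1–seq2: 5/27 sites differ → p ≈ 0.185185, d = −0.75 ln(1 − 0.246913) = 0.212681 ≈ 0.213.
seq1–seq3: 9/27 sites differ → p ≈ 0.333333, d = −0.75 ln(1 − 0.444444) = 0.440839 ≈ 0.441.
seq2–seq3: 11/27 sites differ → p ≈ 0.407407, d = −0.75 ln(1 − 0.543209) = 0.587647 ≈ 0.588.

d(seq1,seq2) = 0.213, d(seq1,seq3) = 0.441, d(seq2,seq3) = 0.588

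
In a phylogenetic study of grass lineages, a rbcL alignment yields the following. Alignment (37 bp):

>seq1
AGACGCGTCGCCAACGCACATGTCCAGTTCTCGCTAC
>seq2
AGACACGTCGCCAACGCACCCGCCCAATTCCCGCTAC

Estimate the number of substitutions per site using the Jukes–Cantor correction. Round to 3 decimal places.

The sequences differ at 6 of 37 sites (5, 20, 21, 23, 27, 31), so p = 6/37 ≈ 0.162162.
d = −(3/4) ln(1 − 4p/3) = −0.75 ln(1 − 0.216216) = −0.75 ln(0.783784)
  = −0.75 × (-0.243622) = 0.182717 substitutions/site.

0.183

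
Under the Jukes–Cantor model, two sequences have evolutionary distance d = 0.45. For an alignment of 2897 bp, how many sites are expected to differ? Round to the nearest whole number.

980

Invert JC69: p = (3/4)(1 − e^(−4d/3)) = 0.75 × (1 − e^(-0.6)) = 0.75 × (1 − 0.548812) = 0.338391.
Expected differing sites = pL ≈ 0.338391 × 2897 = 980.318727 ≈ 980.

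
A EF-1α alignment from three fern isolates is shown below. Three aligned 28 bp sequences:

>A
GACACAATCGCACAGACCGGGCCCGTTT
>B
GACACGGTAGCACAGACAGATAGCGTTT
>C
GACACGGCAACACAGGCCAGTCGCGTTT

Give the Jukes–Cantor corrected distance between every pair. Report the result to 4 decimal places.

d(A,B) = 0.3597, d(A,C) = 0.4197, d(B,C) = 0.3041

A–B: 8/28 sites differ → p ≈ 0.285714, d = −0.75 ln(1 − 0.380952) = 0.359679 ≈ 0.3597.
A–C: 9/28 sites differ → p ≈ 0.321429, d = −0.75 ln(1 − 0.428572) = 0.419713 ≈ 0.4197.
B–C: 7/28 sites differ → p = 0.25, d = −0.75 ln(1 − 0.333333) = 0.304098 ≈ 0.3041.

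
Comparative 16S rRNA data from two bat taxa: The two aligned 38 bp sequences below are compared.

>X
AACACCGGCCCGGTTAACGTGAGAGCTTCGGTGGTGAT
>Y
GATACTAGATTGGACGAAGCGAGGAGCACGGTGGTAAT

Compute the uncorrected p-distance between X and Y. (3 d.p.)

0.474

The sequences differ at 18 of 38 positions.
p = 18/38 = 0.473684… ≈ 0.474 (to 3 d.p.).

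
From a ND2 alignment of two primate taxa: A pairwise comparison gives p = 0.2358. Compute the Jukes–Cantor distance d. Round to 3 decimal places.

d = −(3/4) ln(1 − 4p/3) = −0.75 ln(1 − 0.3144) = −0.75 ln(0.6856)
  = −0.75 × (-0.377461) = 0.283096 substitutions/site.

0.283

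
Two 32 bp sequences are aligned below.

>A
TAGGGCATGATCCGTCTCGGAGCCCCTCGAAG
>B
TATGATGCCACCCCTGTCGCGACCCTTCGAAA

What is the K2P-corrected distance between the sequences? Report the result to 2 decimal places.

Of 32 sites, 9 differences are transitions and 5 are transversions, so P = 9/32 = 0.28125 and Q = 5/32 = 0.15625.
Under the Kimura two-parameter model, d = −½ ln(1 − 2P − Q) − ¼ ln(1 − 2Q).
1 − 2P − Q = 0.28125, giving −½ ln(0.28125) = 0.634256.
1 − 2Q = 0.6875, giving −¼ ln(0.6875) = 0.093673.
d = 0.634256 + 0.093673 = 0.727929.

0.73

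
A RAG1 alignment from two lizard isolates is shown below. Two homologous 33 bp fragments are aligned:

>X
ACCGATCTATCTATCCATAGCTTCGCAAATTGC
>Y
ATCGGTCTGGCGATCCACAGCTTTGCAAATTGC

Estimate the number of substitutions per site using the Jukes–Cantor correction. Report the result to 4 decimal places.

0.2493

The sequences differ at 7 of 33 sites (2, 5, 9, 10, 12, 18, 24), so p = 7/33 ≈ 0.212121.
d = −(3/4) ln(1 − 4p/3) = −0.75 ln(1 − 0.282828) = −0.75 ln(0.717172)
  = −0.75 × (-0.332440) = 0.249330 substitutions/site.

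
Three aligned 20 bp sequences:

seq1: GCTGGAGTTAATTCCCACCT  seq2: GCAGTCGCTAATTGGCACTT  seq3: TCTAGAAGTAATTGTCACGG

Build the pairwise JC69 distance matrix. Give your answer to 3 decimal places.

d(seq1,seq2) = 0.471, d(seq1,seq3) = 0.572, d(seq2,seq3) = 0.824

seq1–seq2: 7/20 sites differ → p = 0.35, d = −0.75 ln(1 − 0.466667) = 0.471457 ≈ 0.471.
seq1–seq3: 8/20 sites differ → p = 0.4, d = −0.75 ln(1 − 0.533333) = 0.571605 ≈ 0.572.
seq2–seq3: 10/20 sites differ → p = 0.5, d = −0.75 ln(1 − 0.666667) = 0.823960 ≈ 0.824.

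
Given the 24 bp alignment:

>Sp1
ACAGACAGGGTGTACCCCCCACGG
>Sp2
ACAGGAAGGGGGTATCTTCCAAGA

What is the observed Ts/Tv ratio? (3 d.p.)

1.667

Transitions are A↔G and C↔T; transversions are all other mismatches.
Transitions: 5. Transversions: 3.
R = 5/3 = 1.666666… ≈ 1.667 (to 3 d.p.).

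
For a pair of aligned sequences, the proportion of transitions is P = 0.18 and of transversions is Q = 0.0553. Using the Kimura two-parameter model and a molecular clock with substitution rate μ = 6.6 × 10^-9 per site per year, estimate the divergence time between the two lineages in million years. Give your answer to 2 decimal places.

22.55

Under the Kimura two-parameter model, d = −½ ln(1 − 2P − Q) − ¼ ln(1 − 2Q).
1 − 2P − Q = 0.5847, giving −½ ln(0.5847) = 0.268328.
1 − 2Q = 0.8894, giving −¼ ln(0.8894) = 0.029302.
d = 0.268328 + 0.029302 = 0.297630.
Under a molecular clock d = 2μt, so t = d/(2μ) = 0.297630 / (2 × 6.6 × 10^-9) = 22.55 million years.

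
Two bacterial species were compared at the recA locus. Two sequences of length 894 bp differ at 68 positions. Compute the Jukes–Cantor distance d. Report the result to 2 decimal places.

p = 68/894 ≈ 0.076063.
d = −(3/4) ln(1 − 4p/3) = −0.75 ln(1 − 0.101417) = −0.75 ln(0.898583)
  = −0.75 × (-0.106936) = 0.080202 substitutions/site.

0.08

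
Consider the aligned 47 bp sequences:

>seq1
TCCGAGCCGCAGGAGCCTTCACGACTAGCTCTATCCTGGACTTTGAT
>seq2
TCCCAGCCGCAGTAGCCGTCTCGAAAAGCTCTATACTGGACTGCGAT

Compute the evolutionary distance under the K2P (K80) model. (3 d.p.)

0.224

Of 47 sites, 1 differences are transitions and 8 are transversions, so P = 1/47 ≈ 0.021277 and Q = 8/47 ≈ 0.170213.
Under the Kimura two-parameter model, d = −½ ln(1 − 2P − Q) − ¼ ln(1 − 2Q).
1 − 2P − Q = 0.787233, giving −½ ln(0.787233) = 0.119616.
1 − 2Q = 0.659574, giving −¼ ln(0.659574) = 0.104040.
d = 0.119616 + 0.104040 = 0.223656.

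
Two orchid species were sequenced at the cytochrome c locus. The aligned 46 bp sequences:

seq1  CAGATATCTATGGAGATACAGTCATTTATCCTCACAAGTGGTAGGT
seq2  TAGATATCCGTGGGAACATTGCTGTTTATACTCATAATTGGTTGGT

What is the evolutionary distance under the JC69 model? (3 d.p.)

0.428

The sequences differ at 15 of 46 sites, so p = 15/46 ≈ 0.326087.
d = −(3/4) ln(1 − 4p/3) = −0.75 ln(1 − 0.434783) = −0.75 ln(0.565217)
  = −0.75 × (-0.570546) = 0.427910 substitutions/site.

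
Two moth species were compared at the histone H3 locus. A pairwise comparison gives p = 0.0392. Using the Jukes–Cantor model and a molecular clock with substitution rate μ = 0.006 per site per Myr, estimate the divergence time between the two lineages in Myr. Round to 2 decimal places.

3.36

d = −(3/4) ln(1 − 4p/3) = −0.75 ln(1 − 0.052267) = −0.75 ln(0.947733)
  = −0.75 × (-0.053682) = 0.040262 substitutions/site.
Under a molecular clock d = 2μt, so t = d/(2μ) = 0.040262 / (2 × 0.006) = 3.36 Myr.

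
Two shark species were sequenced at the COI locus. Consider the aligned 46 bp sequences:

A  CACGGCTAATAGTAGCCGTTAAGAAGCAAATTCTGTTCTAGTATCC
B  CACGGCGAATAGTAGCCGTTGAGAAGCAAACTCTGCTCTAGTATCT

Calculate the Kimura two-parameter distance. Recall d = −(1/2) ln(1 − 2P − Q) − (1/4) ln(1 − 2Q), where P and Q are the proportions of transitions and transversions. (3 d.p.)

0.120

Of 46 sites, 4 differences are transitions and 1 are transversions, so P = 4/46 ≈ 0.086957 and Q = 1/46 ≈ 0.021739.
Under the Kimura two-parameter model, d = −½ ln(1 − 2P − Q) − ¼ ln(1 − 2Q).
1 − 2P − Q = 0.804347, giving −½ ln(0.804347) = 0.108862.
1 − 2Q = 0.956522, giving −¼ ln(0.956522) = 0.011113.
d = 0.108862 + 0.011113 = 0.119975.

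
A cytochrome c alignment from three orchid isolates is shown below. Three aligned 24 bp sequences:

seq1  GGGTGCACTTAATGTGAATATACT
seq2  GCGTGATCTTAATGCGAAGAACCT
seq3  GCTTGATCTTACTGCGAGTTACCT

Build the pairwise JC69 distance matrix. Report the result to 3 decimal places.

seq1–seq2: 7/24 sites differ → p ≈ 0.291667, d = −0.75 ln(1 − 0.388889) = 0.369358 ≈ 0.369.
seq1–seq3: 10/24 sites differ → p ≈ 0.416667, d = −0.75 ln(1 − 0.555556) = 0.608198 ≈ 0.608.
seq2–seq3: 5/24 sites differ → p ≈ 0.208333, d = −0.75 ln(1 − 0.277777) = 0.244066 ≈ 0.244.

d(seq1,seq2) = 0.369, d(seq1,seq3) = 0.608, d(seq2,seq3) = 0.244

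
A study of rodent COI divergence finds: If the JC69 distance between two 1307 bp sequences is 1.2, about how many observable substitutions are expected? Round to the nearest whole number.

782

Invert JC69: p = (3/4)(1 − e^(−4d/3)) = 0.75 × (1 − e^(-1.6)) = 0.75 × (1 − 0.201897) = 0.598577.
Expected differing sites = pL ≈ 0.598577 × 1307 = 782.340139 ≈ 782.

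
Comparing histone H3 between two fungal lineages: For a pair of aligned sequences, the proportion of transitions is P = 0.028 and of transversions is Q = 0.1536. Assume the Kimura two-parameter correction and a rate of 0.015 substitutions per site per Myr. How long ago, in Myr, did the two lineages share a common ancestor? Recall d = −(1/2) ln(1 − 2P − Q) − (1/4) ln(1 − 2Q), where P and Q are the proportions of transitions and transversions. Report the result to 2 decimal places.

6.98

Under the Kimura two-parameter model, d = −½ ln(1 − 2P − Q) − ¼ ln(1 − 2Q).
1 − 2P − Q = 0.7904, giving −½ ln(0.7904) = 0.117608.
1 − 2Q = 0.6928, giving −¼ ln(0.6928) = 0.091753.
d = 0.117608 + 0.091753 = 0.209361.
Under a molecular clock d = 2μt, so t = d/(2μ) = 0.209361 / (2 × 0.015) = 6.98 Myr.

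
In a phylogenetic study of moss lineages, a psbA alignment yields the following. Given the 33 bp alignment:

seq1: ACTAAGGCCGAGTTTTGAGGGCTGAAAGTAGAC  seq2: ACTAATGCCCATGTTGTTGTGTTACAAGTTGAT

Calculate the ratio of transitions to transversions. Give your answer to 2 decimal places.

Transitions are A↔G and C↔T; transversions are all other mismatches.
Transitions: 3. Transversions: 10.
R = 3/10 = 0.30.

0.30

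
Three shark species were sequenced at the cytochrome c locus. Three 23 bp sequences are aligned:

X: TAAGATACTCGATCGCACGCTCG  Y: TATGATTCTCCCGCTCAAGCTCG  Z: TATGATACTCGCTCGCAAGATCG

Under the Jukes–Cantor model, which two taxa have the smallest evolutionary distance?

X–Y: 7/23 differ, p = 0.304, d = 0.390.
X–Z: 4/23 differ, p = 0.174, d = 0.198.
Y–Z: 5/23 differ, p = 0.217, d = 0.257.
The smallest distance is between X and Z.

X and Z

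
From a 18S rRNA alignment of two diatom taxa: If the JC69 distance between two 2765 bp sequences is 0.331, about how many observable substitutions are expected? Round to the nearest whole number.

Invert JC69: p = (3/4)(1 − e^(−4d/3)) = 0.75 × (1 − e^(-0.441333)) = 0.75 × (1 − 0.643178) = 0.267617.
Expected differing sites = pL ≈ 0.267617 × 2765 = 739.961005 ≈ 740.

740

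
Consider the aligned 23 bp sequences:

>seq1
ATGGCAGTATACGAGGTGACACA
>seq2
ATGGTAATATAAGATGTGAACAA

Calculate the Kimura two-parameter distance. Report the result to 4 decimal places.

Of 23 sites, 2 differences are transitions and 5 are transversions, so P = 2/23 ≈ 0.086957 and Q = 5/23 ≈ 0.217391.
Under the Kimura two-parameter model, d = −½ ln(1 − 2P − Q) − ¼ ln(1 − 2Q).
1 − 2P − Q = 0.608695, giving −½ ln(0.608695) = 0.248219.
1 − 2Q = 0.565218, giving −¼ ln(0.565218) = 0.142636.
d = 0.248219 + 0.142636 = 0.390855.

0.3909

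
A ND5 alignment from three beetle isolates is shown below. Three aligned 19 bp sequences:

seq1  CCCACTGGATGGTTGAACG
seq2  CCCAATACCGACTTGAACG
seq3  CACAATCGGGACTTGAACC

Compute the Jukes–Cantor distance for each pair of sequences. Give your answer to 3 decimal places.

seq1–seq2: 7/19 sites differ → p ≈ 0.368421, d = −0.75 ln(1 − 0.491228) = 0.506816 ≈ 0.507.
seq1–seq3: 8/19 sites differ → p ≈ 0.421053, d = −0.75 ln(1 − 0.561404) = 0.618132 ≈ 0.618.
seq2–seq3: 5/19 sites differ → p ≈ 0.263158, d = −0.75 ln(1 − 0.350877) = 0.324100 ≈ 0.324.

d(seq1,seq2) = 0.507, d(seq1,seq3) = 0.618, d(seq2,seq3) = 0.324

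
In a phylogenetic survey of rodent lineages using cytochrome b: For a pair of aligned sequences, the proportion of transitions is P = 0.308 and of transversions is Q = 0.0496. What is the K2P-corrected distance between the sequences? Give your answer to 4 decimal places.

0.5738

Under the Kimura two-parameter model, d = −½ ln(1 − 2P − Q) − ¼ ln(1 − 2Q).
1 − 2P − Q = 0.3344, giving −½ ln(0.3344) = 0.547709.
1 − 2Q = 0.9008, giving −¼ ln(0.9008) = 0.026118.
d = 0.547709 + 0.026118 = 0.573827.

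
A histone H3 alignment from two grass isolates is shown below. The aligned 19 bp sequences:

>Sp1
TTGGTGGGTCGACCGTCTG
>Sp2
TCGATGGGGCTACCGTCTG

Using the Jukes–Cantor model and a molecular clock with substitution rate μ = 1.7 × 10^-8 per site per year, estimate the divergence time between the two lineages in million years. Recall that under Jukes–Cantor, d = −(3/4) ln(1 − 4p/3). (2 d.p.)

7.27

The sequences differ at 4 of 19 sites (2, 4, 9, 11), so p = 4/19 ≈ 0.210526.
d = −(3/4) ln(1 − 4p/3) = −0.75 ln(1 − 0.280701) = −0.75 ln(0.719299)
  = −0.75 × (-0.329478) = 0.247109 substitutions/site.
Under a molecular clock d = 2μt, so t = d/(2μ) = 0.247109 / (2 × 1.7 × 10^-8) = 7.27 million years.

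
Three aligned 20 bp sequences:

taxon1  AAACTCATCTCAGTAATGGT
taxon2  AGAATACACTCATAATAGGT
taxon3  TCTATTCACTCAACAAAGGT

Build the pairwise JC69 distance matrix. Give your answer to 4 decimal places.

taxon1–taxon2: 9/20 sites differ → p = 0.45, d = −0.75 ln(1 − 0.6) = 0.687218 ≈ 0.6872.
taxon1–taxon3: 10/20 sites differ → p = 0.5, d = −0.75 ln(1 − 0.666667) = 0.823960 ≈ 0.8240.
taxon2–taxon3: 7/20 sites differ → p = 0.35, d = −0.75 ln(1 − 0.466667) = 0.471457 ≈ 0.4715.

d(taxon1,taxon2) = 0.6872, d(taxon1,taxon3) = 0.8240, d(taxon2,taxon3) = 0.4715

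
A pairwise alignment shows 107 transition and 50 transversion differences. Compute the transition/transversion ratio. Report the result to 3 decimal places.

R = 107/50 = 2.140.

2.140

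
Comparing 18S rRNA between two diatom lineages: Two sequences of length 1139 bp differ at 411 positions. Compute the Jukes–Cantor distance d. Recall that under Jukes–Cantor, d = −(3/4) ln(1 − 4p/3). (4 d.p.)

p = 411/1139 ≈ 0.360843.
d = −(3/4) ln(1 − 4p/3) = −0.75 ln(1 − 0.481124) = −0.75 ln(0.518876)
  = −0.75 × (-0.656090) = 0.492068 substitutions/site.

0.4921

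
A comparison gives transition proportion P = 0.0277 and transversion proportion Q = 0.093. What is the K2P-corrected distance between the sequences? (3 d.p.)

Under the Kimura two-parameter model, d = −½ ln(1 − 2P − Q) − ¼ ln(1 − 2Q).
1 − 2P − Q = 0.8516, giving −½ ln(0.8516) = 0.080319.
1 − 2Q = 0.814, giving −¼ ln(0.814) = 0.051449.
d = 0.080319 + 0.051449 = 0.131768.

0.132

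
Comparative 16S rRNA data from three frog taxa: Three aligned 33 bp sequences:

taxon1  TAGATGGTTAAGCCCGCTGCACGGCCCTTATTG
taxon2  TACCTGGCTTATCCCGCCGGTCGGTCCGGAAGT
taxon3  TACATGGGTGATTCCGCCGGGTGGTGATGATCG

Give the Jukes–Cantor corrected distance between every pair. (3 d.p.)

taxon1–taxon2: 14/33 sites differ → p ≈ 0.424242, d = −0.75 ln(1 − 0.565656) = 0.625439 ≈ 0.625.
taxon1–taxon3: 14/33 sites differ → p ≈ 0.424242, d = −0.75 ln(1 − 0.565656) = 0.625439 ≈ 0.625.
taxon2–taxon3: 12/33 sites differ → p ≈ 0.363636, d = −0.75 ln(1 − 0.484848) = 0.497470 ≈ 0.497.

d(taxon1,taxon2) = 0.625, d(taxon1,taxon3) = 0.625, d(taxon2,taxon3) = 0.497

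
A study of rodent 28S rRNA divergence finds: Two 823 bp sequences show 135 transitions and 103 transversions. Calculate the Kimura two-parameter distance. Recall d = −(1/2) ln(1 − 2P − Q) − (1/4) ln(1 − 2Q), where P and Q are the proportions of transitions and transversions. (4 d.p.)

0.3739

P = 135/823 ≈ 0.164034 and Q = 103/823 ≈ 0.125152.
Under the Kimura two-parameter model, d = −½ ln(1 − 2P − Q) − ¼ ln(1 − 2Q).
1 − 2P − Q = 0.54678, giving −½ ln(0.54678) = 0.301854.
1 − 2Q = 0.749696, giving −¼ ln(0.749696) = 0.072022.
d = 0.301854 + 0.072022 = 0.373876.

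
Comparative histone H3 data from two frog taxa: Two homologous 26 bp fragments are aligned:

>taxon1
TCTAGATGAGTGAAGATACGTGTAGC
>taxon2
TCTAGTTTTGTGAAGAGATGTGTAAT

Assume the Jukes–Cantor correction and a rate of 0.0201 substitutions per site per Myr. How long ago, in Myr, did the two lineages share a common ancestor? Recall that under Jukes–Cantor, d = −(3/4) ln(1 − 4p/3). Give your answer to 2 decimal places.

The sequences differ at 7 of 26 sites (6, 8, 9, 17, 19, 25, 26), so p = 7/26 ≈ 0.269231.
d = −(3/4) ln(1 − 4p/3) = −0.75 ln(1 − 0.358975) = −0.75 ln(0.641025)
  = −0.75 × (-0.444687) = 0.333515 substitutions/site.
Under a molecular clock d = 2μt, so t = d/(2μ) = 0.333515 / (2 × 0.0201) = 8.30 Myr.

8.30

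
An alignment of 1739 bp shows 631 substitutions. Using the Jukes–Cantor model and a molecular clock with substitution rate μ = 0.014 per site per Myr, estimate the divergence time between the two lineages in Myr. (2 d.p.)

17.71

p = 631/1739 ≈ 0.362852.
d = −(3/4) ln(1 − 4p/3) = −0.75 ln(1 − 0.483803) = −0.75 ln(0.516197)
  = −0.75 × (-0.661267) = 0.495950 substitutions/site.
Under a molecular clock d = 2μt, so t = d/(2μ) = 0.495950 / (2 × 0.014) = 17.71 Myr.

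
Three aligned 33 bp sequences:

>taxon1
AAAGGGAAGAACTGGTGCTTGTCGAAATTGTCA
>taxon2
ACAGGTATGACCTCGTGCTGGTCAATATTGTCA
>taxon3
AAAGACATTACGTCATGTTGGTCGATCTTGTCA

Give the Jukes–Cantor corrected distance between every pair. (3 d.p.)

taxon1–taxon2: 8/33 sites differ → p ≈ 0.242424, d = −0.75 ln(1 − 0.323232) = 0.292820 ≈ 0.293.
taxon1–taxon3: 12/33 sites differ → p ≈ 0.363636, d = −0.75 ln(1 − 0.484848) = 0.497470 ≈ 0.497.
taxon2–taxon3: 9/33 sites differ → p ≈ 0.272727, d = −0.75 ln(1 − 0.363636) = 0.338988 ≈ 0.339.

d(taxon1,taxon2) = 0.293, d(taxon1,taxon3) = 0.497, d(taxon2,taxon3) = 0.339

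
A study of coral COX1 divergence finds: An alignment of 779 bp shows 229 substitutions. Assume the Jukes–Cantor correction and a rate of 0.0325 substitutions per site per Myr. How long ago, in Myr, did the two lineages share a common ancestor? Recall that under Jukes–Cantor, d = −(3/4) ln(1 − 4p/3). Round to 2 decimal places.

5.74

p = 229/779 ≈ 0.293967.
d = −(3/4) ln(1 − 4p/3) = −0.75 ln(1 − 0.391956) = −0.75 ln(0.608044)
  = −0.75 × (-0.497508) = 0.373131 substitutions/site.
Under a molecular clock d = 2μt, so t = d/(2μ) = 0.373131 / (2 × 0.0325) = 5.74 Myr.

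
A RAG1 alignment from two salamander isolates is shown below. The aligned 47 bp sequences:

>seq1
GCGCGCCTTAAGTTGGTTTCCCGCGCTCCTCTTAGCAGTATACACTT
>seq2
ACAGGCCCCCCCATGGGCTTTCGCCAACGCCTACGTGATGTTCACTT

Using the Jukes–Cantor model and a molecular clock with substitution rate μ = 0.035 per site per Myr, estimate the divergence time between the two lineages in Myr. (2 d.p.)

The sequences differ at 25 of 47 sites, so p = 25/47 ≈ 0.531915.
d = −(3/4) ln(1 − 4p/3) = −0.75 ln(1 − 0.70922) = −0.75 ln(0.29078)
  = −0.75 × (-1.235188) = 0.926391 substitutions/site.
Under a molecular clock d = 2μt, so t = d/(2μ) = 0.926391 / (2 × 0.035) = 13.23 Myr.

13.23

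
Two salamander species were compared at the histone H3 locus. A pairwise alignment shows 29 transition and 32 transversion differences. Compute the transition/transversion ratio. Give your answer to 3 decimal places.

R = 29/32 = 0.90625 ≈ 0.906 (to 3 d.p.).

0.906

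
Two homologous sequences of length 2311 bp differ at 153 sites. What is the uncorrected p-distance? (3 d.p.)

0.066

p = 153/2311 = 0.066205… ≈ 0.066 (to 3 d.p.).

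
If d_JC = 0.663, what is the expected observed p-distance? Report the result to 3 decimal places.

p = (3/4)(1 − e^(−4d/3)) = 0.75 × (1 − e^(-0.884)) = 0.75 × (1 − 0.413127) = 0.440155.

0.440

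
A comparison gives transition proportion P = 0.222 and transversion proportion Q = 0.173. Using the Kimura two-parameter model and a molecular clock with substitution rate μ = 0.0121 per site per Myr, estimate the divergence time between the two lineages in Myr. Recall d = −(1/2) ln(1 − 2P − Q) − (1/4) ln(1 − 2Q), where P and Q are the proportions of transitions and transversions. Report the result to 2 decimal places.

Under the Kimura two-parameter model, d = −½ ln(1 − 2P − Q) − ¼ ln(1 − 2Q).
1 − 2P − Q = 0.383, giving −½ ln(0.383) = 0.479860.
1 − 2Q = 0.654, giving −¼ ln(0.654) = 0.106162.
d = 0.479860 + 0.106162 = 0.586022.
Under a molecular clock d = 2μt, so t = d/(2μ) = 0.586022 / (2 × 0.0121) = 24.22 Myr.

24.22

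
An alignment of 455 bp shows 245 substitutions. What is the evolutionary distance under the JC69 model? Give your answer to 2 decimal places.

p = 245/455 ≈ 0.538462.
d = −(3/4) ln(1 − 4p/3) = −0.75 ln(1 − 0.717949) = −0.75 ln(0.282051)
  = −0.75 × (-1.265667) = 0.949250 substitutions/site.

0.95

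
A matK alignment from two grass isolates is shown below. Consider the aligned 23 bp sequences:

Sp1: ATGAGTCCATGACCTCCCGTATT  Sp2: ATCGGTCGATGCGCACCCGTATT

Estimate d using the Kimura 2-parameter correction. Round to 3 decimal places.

Of 23 sites, 1 differences are transitions and 5 are transversions, so P = 1/23 ≈ 0.043478 and Q = 5/23 ≈ 0.217391.
Under the Kimura two-parameter model, d = −½ ln(1 − 2P − Q) − ¼ ln(1 − 2Q).
1 − 2P − Q = 0.695653, giving −½ ln(0.695653) = 0.181452.
1 − 2Q = 0.565218, giving −¼ ln(0.565218) = 0.142636.
d = 0.181452 + 0.142636 = 0.324088.

0.324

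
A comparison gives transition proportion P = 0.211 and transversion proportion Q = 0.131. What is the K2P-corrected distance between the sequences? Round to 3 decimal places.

Under the Kimura two-parameter model, d = −½ ln(1 − 2P − Q) − ¼ ln(1 − 2Q).
1 − 2P − Q = 0.447, giving −½ ln(0.447) = 0.402598.
1 − 2Q = 0.738, giving −¼ ln(0.738) = 0.075953.
d = 0.402598 + 0.075953 = 0.478551.

0.479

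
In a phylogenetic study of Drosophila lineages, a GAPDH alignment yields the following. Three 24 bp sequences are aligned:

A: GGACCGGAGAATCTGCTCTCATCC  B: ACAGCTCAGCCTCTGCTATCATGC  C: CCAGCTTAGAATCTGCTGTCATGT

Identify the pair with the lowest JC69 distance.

A–B: 9/24 differ, p = 0.375, d = 0.520.
A–C: 8/24 differ, p = 0.333, d = 0.441.
B–C: 6/24 differ, p = 0.250, d = 0.304.
The smallest distance is between B and C.

B and C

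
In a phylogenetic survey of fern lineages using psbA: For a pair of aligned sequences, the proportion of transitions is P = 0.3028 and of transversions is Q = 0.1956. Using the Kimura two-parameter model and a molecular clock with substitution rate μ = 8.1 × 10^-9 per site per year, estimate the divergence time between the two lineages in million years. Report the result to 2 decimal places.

Under the Kimura two-parameter model, d = −½ ln(1 − 2P − Q) − ¼ ln(1 − 2Q).
1 − 2P − Q = 0.1988, giving −½ ln(0.1988) = 0.807728.
1 − 2Q = 0.6088, giving −¼ ln(0.6088) = 0.124066.
d = 0.807728 + 0.124066 = 0.931794.
Under a molecular clock d = 2μt, so t = d/(2μ) = 0.931794 / (2 × 8.1 × 10^-9) = 57.52 million years.

57.52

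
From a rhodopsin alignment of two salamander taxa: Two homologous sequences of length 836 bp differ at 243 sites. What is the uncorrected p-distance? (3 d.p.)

0.291

p = 243/836 = 0.290669… ≈ 0.291 (to 3 d.p.).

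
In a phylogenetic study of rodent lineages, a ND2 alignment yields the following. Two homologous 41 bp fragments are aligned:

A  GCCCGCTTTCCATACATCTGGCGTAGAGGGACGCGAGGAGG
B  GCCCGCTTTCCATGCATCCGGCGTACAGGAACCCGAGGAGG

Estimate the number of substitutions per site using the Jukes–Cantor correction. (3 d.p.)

0.133

The sequences differ at 5 of 41 sites (14, 19, 26, 30, 33), so p = 5/41 ≈ 0.121951.
d = −(3/4) ln(1 − 4p/3) = −0.75 ln(1 − 0.162601) = −0.75 ln(0.837399)
  = −0.75 × (-0.177455) = 0.133091 substitutions/site.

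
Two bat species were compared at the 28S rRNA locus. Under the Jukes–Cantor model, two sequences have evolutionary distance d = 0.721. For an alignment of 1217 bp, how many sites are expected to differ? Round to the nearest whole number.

Invert JC69: p = (3/4)(1 − e^(−4d/3)) = 0.75 × (1 − e^(-0.961333)) = 0.75 × (1 − 0.382383) = 0.463213.
Expected differing sites = pL ≈ 0.463213 × 1217 = 563.730221 ≈ 564.

564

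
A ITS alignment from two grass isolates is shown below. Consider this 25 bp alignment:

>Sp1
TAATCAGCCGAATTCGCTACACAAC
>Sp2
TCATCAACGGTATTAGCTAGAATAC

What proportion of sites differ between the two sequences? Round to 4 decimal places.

The sequences differ at 8 of 25 positions (sites 2, 7, 9, 11, 15, 20, 22, 23).
p = 8/25 = 0.3200.

0.3200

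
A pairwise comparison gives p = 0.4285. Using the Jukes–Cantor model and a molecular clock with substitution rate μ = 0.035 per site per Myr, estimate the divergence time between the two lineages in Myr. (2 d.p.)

d = −(3/4) ln(1 − 4p/3) = −0.75 ln(1 − 0.571333) = −0.75 ln(0.428667)
  = −0.75 × (-0.847075) = 0.635306 substitutions/site.
Under a molecular clock d = 2μt, so t = d/(2μ) = 0.635306 / (2 × 0.035) = 9.08 Myr.

9.08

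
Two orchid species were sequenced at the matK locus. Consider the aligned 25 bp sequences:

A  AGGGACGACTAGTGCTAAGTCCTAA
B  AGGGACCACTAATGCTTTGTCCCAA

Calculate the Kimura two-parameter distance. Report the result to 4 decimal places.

0.2329

Of 25 sites, 2 differences are transitions and 3 are transversions, so P = 2/25 = 0.08 and Q = 3/25 = 0.12.
Under the Kimura two-parameter model, d = −½ ln(1 − 2P − Q) − ¼ ln(1 − 2Q).
1 − 2P − Q = 0.72, giving −½ ln(0.72) = 0.164252.
1 − 2Q = 0.76, giving −¼ ln(0.76) = 0.068609.
d = 0.164252 + 0.068609 = 0.232861.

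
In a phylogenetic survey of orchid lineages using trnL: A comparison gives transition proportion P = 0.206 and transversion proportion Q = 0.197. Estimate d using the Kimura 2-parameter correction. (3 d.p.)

0.595

Under the Kimura two-parameter model, d = −½ ln(1 − 2P − Q) − ¼ ln(1 − 2Q).
1 − 2P − Q = 0.391, giving −½ ln(0.391) = 0.469524.
1 − 2Q = 0.606, giving −¼ ln(0.606) = 0.125219.
d = 0.469524 + 0.125219 = 0.594743.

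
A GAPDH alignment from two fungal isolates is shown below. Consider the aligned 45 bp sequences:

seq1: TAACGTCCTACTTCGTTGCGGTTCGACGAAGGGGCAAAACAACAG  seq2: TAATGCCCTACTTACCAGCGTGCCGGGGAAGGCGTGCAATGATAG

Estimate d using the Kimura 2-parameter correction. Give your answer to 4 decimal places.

0.5966

Of 45 sites, 10 differences are transitions and 8 are transversions, so P = 10/45 ≈ 0.222222 and Q = 8/45 ≈ 0.177778.
Under the Kimura two-parameter model, d = −½ ln(1 − 2P − Q) − ¼ ln(1 − 2Q).
1 − 2P − Q = 0.377778, giving −½ ln(0.377778) = 0.486724.
1 − 2Q = 0.644444, giving −¼ ln(0.644444) = 0.109842.
d = 0.486724 + 0.109842 = 0.596566.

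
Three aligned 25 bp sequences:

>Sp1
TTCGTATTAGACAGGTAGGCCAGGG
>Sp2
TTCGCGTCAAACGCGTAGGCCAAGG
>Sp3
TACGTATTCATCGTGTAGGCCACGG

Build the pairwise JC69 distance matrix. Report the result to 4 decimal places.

d(Sp1,Sp2) = 0.3505, d(Sp1,Sp3) = 0.3505, d(Sp2,Sp3) = 0.4172

Sp1–Sp2: 7/25 sites differ → p = 0.28, d = −0.75 ln(1 − 0.373333) = 0.350505 ≈ 0.3505.
Sp1–Sp3: 7/25 sites differ → p = 0.28, d = −0.75 ln(1 − 0.373333) = 0.350505 ≈ 0.3505.
Sp2–Sp3: 8/25 sites differ → p = 0.32, d = −0.75 ln(1 − 0.426667) = 0.417216 ≈ 0.4172.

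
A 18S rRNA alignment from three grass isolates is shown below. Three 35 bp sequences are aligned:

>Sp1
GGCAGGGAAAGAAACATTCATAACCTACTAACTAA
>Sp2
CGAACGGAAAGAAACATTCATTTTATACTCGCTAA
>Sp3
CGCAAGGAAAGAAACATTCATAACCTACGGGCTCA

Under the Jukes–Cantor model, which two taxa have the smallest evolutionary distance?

Sp1 and Sp3

Sp1–Sp2: 9/35 differ, p = 0.257, d = 0.315.
Sp1–Sp3: 6/35 differ, p = 0.171, d = 0.195.
Sp2–Sp3: 9/35 differ, p = 0.257, d = 0.315.
The smallest distance is between Sp1 and Sp3.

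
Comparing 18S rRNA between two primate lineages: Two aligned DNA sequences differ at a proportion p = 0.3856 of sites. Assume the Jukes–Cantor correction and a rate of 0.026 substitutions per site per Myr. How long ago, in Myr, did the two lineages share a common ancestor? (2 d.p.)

d = −(3/4) ln(1 − 4p/3) = −0.75 ln(1 − 0.514133) = −0.75 ln(0.485867)
  = −0.75 × (-0.721820) = 0.541365 substitutions/site.
Under a molecular clock d = 2μt, so t = d/(2μ) = 0.541365 / (2 × 0.026) = 10.41 Myr.

10.41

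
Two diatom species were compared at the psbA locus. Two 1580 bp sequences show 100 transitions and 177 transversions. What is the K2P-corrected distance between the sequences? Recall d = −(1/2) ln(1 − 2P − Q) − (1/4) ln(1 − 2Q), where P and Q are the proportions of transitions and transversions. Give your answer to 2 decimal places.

0.20

P = 100/1580 ≈ 0.063291 and Q = 177/1580 ≈ 0.112025.
Under the Kimura two-parameter model, d = −½ ln(1 − 2P − Q) − ¼ ln(1 − 2Q).
1 − 2P − Q = 0.761393, giving −½ ln(0.761393) = 0.136303.
1 − 2Q = 0.77595, giving −¼ ln(0.77595) = 0.063417.
d = 0.136303 + 0.063417 = 0.199720.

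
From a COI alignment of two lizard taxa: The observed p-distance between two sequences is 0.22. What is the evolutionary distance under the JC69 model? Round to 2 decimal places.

0.26

d = −(3/4) ln(1 − 4p/3) = −0.75 ln(1 − 0.293333) = −0.75 ln(0.706667)
  = −0.75 × (-0.347196) = 0.260397 substitutions/site.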